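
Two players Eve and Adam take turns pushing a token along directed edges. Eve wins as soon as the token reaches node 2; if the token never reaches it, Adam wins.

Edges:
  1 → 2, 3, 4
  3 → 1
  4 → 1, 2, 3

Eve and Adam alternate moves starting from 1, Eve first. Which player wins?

Track states (vertex, player-to-move).
A0 = {(2,Eve), (2,Adam)}
A1: add {(1,Eve), (4,Eve)}.
(1,Eve) ∈ A1 ⇒ Eve forces the target.

Eve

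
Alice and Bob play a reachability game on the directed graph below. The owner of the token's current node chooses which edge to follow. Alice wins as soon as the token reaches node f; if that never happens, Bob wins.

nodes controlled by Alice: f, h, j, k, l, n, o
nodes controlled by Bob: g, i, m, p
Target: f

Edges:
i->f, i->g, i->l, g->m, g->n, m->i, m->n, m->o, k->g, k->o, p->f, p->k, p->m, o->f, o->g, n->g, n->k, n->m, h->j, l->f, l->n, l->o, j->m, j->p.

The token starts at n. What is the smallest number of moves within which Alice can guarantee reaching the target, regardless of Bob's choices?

A0 = {f}
A1: add {l, o} — l (Alice) has l→f; o (Alice) has o→f.
A2: add {k} — k (Alice) has k→o.
A3: add {n} — n (Alice) has n→k.
A4 = A3; e.g. g (Bob) can still go to m. Fixed point.
n enters the attractor at level 3, so Alice can force the target in 3 moves from there.

3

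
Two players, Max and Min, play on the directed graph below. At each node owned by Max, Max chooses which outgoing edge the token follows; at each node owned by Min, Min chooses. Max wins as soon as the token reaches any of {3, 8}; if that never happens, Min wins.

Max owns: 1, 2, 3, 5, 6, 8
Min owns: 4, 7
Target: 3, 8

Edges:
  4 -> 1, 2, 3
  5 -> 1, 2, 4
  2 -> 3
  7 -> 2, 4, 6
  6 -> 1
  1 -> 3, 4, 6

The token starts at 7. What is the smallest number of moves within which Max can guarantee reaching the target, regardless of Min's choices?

3

A0 = {3, 8}
A1: add {1, 2} — 1 (Max) has 1→3; 2 (Max) has 2→3.
A2: add {4, 5, 6} — 4 (Min): all of {1, 2, 3} already in; 5 (Max) has 5→1; 6 (Max) has 6→1.
A3: add {7} — 7 (Min): all of {2, 4, 6} already in.
A3 = all vertices. Fixed point.
7 enters the attractor at level 3, so Max can force the target in 3 moves from there.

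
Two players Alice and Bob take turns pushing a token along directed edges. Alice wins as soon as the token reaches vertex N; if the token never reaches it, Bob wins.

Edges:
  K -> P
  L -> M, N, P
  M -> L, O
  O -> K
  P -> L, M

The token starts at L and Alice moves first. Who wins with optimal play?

Alice

Track states (vertex, player-to-move).
A0 = {(N,Alice), (N,Bob)}
A1: add {(L,Alice)}.
(L,Alice) ∈ A1 ⇒ Alice forces the target.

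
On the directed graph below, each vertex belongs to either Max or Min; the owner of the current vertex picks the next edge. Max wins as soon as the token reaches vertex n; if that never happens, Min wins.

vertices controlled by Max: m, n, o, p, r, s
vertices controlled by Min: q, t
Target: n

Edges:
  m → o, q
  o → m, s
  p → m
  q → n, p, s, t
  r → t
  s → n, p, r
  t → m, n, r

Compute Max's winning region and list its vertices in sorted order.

m, n, o, p, s

A0 = {n}
A1: add {s} — s (Max) has s→n.
A2: add {o} — o (Max) has o→s.
A3: add {m} — m (Max) has m→o.
A4: add {p} — p (Max) has p→m.
A5 = A4; e.g. q (Min) can still go to t. Fixed point.
Max's winning region = {m, n, o, p, s}.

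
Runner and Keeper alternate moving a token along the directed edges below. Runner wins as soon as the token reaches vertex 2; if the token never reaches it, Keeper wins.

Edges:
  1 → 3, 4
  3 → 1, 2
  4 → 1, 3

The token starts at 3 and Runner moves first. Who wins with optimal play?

Runner

Track states (vertex, player-to-move).
A0 = {(2,Runner), (2,Keeper)}
A1: add {(3,Runner)}.
(3,Runner) ∈ A1 ⇒ Runner forces the target.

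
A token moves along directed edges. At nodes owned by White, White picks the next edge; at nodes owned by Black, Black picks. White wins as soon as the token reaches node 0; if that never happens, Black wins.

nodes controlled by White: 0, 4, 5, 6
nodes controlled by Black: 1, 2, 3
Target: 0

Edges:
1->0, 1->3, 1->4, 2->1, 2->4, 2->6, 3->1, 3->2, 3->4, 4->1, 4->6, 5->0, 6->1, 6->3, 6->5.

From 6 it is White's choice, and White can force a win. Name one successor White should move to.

A0 = {0}
A1: add {5} — 5 (White) has 5→0.
A2: add {6} — 6 (White) has 6→5.
A3: add {4} — 4 (White) has 4→6.
A4 = A3; e.g. 1 (Black) can still go to 3. Fixed point.
From 6, successor 5 is in the attractor (rank 1); the other successors 1, 3 are not.

5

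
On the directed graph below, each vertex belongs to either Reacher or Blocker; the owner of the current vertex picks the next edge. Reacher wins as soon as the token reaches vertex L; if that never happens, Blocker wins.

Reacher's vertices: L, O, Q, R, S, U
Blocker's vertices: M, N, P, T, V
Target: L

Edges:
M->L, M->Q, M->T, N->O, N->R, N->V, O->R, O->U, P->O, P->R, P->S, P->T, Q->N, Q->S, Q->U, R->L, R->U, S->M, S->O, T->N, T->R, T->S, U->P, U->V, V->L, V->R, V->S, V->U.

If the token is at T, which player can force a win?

Blocker

A0 = {L}
A1: add {R} — R (Reacher) has R→L.
A2: add {O} — O (Reacher) has O→R.
A3: add {S} — S (Reacher) has S→O.
A4: add {Q} — Q (Reacher) has Q→S.
A5 = A4; e.g. M (Blocker) can still go to T. Fixed point.
T never enters the attractor, so Blocker can avoid the target forever.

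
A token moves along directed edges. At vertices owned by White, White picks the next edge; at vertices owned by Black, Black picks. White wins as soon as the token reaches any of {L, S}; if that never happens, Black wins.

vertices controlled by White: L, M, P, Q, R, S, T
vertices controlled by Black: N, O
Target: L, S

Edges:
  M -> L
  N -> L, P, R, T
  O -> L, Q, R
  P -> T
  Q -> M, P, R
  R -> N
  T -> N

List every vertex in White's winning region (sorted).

L, M, Q, S

A0 = {L, S}
A1: add {M} — M (White) has M→L.
A2: add {Q} — Q (White) has Q→M.
A3 = A2; e.g. N (Black) can still go to P. Fixed point.
White's winning region = {L, M, Q, S}.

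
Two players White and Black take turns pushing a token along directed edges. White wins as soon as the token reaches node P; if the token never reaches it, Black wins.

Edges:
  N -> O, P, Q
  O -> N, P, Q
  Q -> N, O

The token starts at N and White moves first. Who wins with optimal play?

Track states (vertex, player-to-move).
A0 = {(P,White), (P,Black)}
A1: add {(N,White), (O,White)}.
(N,White) ∈ A1 ⇒ White forces the target.

White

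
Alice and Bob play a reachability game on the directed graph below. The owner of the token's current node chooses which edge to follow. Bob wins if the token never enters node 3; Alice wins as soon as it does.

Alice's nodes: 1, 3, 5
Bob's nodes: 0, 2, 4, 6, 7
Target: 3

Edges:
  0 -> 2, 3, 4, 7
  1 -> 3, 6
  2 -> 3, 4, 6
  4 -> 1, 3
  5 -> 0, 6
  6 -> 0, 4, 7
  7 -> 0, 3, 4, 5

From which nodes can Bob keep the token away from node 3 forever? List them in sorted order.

A0 = {3}
A1: add {1} — 1 (Alice) has 1→3.
A2: add {4} — 4 (Bob): all of {1, 3} already in.
A3 = A2; e.g. 0 (Bob) can still go to 2. Fixed point.
Alice's attractor = {1, 3, 4}; Bob avoids the target exactly from the complement.

0, 2, 5, 6, 7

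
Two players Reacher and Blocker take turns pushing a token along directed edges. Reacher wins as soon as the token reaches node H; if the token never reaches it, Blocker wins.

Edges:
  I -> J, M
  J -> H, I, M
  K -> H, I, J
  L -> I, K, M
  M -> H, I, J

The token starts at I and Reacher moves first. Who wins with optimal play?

Blocker

Track states (vertex, player-to-move).
A0 = {(H,Reacher), (H,Blocker)}
A1: add {(J,Reacher), (K,Reacher), (M,Reacher)}.
A2: add {(I,Blocker)}.
A3: add {(L,Reacher)}.
A4 = A3; e.g. (I,Reacher) stays out. (I,Reacher) never enters ⇒ Blocker avoids the target.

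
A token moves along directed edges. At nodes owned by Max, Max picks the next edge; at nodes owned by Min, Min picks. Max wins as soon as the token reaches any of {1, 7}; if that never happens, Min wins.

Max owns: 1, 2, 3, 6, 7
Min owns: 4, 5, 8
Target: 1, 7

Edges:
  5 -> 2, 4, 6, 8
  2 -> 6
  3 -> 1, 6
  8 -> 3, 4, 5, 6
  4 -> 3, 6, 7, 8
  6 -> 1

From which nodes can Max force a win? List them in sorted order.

1, 2, 3, 6, 7

A0 = {1, 7}
A1: add {3, 6} — 3 (Max) has 3→1; 6 (Max) has 6→1.
A2: add {2} — 2 (Max) has 2→6.
A3 = A2; e.g. 4 (Min) can still go to 8. Fixed point.
Max's winning region = {1, 2, 3, 6, 7}.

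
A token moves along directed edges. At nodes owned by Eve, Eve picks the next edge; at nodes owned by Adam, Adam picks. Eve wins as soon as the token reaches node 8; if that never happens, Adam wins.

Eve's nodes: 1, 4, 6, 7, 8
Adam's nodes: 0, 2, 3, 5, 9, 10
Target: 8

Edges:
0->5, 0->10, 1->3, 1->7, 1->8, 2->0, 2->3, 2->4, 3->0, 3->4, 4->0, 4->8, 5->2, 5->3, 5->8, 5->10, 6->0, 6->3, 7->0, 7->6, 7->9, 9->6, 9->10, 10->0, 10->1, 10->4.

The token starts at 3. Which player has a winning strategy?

A0 = {8}
A1: add {1, 4} — 1 (Eve) has 1→8; 4 (Eve) has 4→8.
A2 = A1; e.g. 0 (Adam) can still go to 5. Fixed point.
3 never enters the attractor, so Adam can avoid the target forever.

Adam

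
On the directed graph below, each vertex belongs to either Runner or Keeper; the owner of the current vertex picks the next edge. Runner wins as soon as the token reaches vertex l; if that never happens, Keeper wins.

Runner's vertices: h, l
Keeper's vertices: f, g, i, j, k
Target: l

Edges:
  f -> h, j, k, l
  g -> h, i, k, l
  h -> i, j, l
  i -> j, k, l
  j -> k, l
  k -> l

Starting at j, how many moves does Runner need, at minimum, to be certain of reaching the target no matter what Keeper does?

A0 = {l}
A1: add {h, k} — h (Runner) has h→l; k (Keeper): all of {l} already in.
A2: add {j} — j (Keeper): all of {k, l} already in.
j enters the attractor at level 2, so Runner can force the target in 2 moves from there.

2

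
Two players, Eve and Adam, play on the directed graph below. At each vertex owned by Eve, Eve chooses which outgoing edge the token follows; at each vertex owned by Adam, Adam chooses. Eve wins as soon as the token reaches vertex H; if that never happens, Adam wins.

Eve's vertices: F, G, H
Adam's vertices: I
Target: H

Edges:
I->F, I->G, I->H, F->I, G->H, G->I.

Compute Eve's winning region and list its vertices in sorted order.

G, H

A0 = {H}
A1: add {G} — G (Eve) has G→H.
A2 = A1; e.g. F (Eve) has no edge into A1. Fixed point.
Eve's winning region = {G, H}.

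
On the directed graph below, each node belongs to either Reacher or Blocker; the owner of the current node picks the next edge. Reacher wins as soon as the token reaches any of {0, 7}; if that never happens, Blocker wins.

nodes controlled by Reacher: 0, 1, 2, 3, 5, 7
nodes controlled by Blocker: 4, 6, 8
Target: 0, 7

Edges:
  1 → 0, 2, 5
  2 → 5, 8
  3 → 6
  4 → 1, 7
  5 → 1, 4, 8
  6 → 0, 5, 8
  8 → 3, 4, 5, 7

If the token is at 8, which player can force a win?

Blocker

A0 = {0, 7}
A1: add {1} — 1 (Reacher) has 1→0.
A2: add {4, 5} — 4 (Blocker): all of {1, 7} already in; 5 (Reacher) has 5→1.
A3: add {2} — 2 (Reacher) has 2→5.
A4 = A3; e.g. 3 (Reacher) has no edge into A3. Fixed point.
8 never enters the attractor, so Blocker can avoid the target forever.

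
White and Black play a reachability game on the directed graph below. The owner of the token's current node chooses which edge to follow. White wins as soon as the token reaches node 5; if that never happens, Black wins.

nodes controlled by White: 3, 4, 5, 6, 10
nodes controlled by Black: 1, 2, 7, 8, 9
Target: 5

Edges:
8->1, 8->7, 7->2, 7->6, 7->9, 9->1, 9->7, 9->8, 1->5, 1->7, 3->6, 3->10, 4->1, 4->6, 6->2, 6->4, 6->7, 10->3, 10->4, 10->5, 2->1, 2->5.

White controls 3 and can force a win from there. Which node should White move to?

10

A0 = {5}
A1: add {10} — 10 (White) has 10→5.
A2: add {3} — 3 (White) has 3→10.
A3 = A2; e.g. 1 (Black) can still go to 7. Fixed point.
From 3, successor 10 is in the attractor (rank 1); the other successor 6 is not.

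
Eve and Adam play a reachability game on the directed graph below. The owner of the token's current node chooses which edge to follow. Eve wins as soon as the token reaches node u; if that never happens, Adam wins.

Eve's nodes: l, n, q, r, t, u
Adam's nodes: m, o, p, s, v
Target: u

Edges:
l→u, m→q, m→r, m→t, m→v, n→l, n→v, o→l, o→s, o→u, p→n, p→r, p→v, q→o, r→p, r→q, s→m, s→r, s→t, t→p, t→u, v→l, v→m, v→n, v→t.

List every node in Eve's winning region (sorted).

l, n, t, u

A0 = {u}
A1: add {l, t} — l (Eve) has l→u; t (Eve) has t→u.
A2: add {n} — n (Eve) has n→l.
A3 = A2; e.g. m (Adam) can still go to q. Fixed point.
Eve's winning region = {l, n, t, u}.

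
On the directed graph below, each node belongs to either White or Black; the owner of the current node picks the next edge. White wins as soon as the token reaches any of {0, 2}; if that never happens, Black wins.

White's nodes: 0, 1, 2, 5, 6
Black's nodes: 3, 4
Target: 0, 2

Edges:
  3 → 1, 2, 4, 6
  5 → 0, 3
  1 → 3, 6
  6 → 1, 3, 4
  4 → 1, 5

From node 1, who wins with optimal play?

A0 = {0, 2}
A1: add {5} — 5 (White) has 5→0.
A2 = A1; e.g. 1 (White) has no edge into A1. Fixed point.
1 never enters the attractor, so Black can avoid the target forever.

Black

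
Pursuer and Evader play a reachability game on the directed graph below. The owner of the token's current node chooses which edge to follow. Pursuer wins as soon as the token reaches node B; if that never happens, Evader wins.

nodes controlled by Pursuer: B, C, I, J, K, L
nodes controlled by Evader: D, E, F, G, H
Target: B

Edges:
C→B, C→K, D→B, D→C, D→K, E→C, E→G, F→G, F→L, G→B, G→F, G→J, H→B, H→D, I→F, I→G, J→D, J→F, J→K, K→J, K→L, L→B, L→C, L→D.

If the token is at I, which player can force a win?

A0 = {B}
A1: add {C, L} — C (Pursuer) has C→B; L (Pursuer) has L→B.
A2: add {K} — K (Pursuer) has K→L.
A3: add {D, J} — D (Evader): all of {B, C, K} already in; J (Pursuer) has J→K.
A4: add {H} — H (Evader): all of {B, D} already in.
A5 = A4; e.g. E (Evader) can still go to G. Fixed point.
I never enters the attractor, so Evader can avoid the target forever.

Evader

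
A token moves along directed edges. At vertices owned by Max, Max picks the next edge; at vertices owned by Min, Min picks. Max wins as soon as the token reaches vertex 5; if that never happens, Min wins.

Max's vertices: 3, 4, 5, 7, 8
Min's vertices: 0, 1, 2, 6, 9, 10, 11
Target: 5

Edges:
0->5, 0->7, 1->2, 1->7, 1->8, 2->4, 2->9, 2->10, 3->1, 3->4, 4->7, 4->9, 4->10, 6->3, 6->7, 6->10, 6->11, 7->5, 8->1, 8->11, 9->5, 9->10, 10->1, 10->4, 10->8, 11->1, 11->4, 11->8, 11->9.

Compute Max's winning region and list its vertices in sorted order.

A0 = {5}
A1: add {7} — 7 (Max) has 7→5.
A2: add {0, 4} — 0 (Min): all of {5, 7} already in; 4 (Max) has 4→7.
A3: add {3} — 3 (Max) has 3→4.
A4 = A3; e.g. 1 (Min) can still go to 2. Fixed point.
Max's winning region = {0, 3, 4, 5, 7}.

0, 3, 4, 5, 7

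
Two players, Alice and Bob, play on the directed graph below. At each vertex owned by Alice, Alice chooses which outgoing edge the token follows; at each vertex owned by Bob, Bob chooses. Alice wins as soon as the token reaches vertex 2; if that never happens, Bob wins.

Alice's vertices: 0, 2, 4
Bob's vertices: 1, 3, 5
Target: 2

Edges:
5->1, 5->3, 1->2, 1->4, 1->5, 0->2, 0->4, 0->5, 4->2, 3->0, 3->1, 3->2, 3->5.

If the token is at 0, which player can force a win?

Alice

A0 = {2}
A1: add {0, 4} — 0 (Alice) has 0→2; 4 (Alice) has 4→2.
A2 = A1; e.g. 1 (Bob) can still go to 5. Fixed point.
0 ∈ A1, so Alice can force the target.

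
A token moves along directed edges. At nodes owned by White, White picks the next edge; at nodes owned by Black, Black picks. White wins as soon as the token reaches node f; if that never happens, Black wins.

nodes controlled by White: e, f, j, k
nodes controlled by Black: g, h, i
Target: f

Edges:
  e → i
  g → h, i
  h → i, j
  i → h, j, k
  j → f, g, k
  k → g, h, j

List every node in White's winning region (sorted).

A0 = {f}
A1: add {j} — j (White) has j→f.
A2: add {k} — k (White) has k→j.
A3 = A2; e.g. e (White) has no edge into A2. Fixed point.
White's winning region = {f, j, k}.

f, j, k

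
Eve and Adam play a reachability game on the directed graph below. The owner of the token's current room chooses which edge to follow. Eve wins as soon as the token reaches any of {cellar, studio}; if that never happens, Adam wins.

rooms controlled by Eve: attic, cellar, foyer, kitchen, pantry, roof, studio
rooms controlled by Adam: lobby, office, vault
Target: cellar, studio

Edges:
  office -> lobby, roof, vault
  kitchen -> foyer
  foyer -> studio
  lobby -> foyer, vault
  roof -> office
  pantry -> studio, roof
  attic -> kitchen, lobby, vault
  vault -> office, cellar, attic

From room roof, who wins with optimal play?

Adam

A0 = {cellar, studio}
A1: add {foyer, pantry} — foyer (Eve) has foyer→studio; pantry (Eve) has pantry→studio.
A2: add {kitchen} — kitchen (Eve) has kitchen→foyer.
A3: add {attic} — attic (Eve) has attic→kitchen.
A4 = A3; e.g. office (Adam) can still go to lobby. Fixed point.
roof never enters the attractor, so Adam can avoid the target forever.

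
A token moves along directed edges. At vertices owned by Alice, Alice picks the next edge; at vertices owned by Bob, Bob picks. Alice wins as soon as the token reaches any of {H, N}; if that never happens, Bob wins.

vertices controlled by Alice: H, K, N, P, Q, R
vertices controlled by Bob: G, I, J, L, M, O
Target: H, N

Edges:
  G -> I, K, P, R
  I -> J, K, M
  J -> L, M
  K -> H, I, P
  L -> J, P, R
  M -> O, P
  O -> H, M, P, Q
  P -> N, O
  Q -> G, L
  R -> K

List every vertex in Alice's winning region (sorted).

A0 = {H, N}
A1: add {K, P} — K (Alice) has K→H; P (Alice) has P→N.
A2: add {R} — R (Alice) has R→K.
A3 = A2; e.g. G (Bob) can still go to I. Fixed point.
Alice's winning region = {H, K, N, P, R}.

H, K, N, P, R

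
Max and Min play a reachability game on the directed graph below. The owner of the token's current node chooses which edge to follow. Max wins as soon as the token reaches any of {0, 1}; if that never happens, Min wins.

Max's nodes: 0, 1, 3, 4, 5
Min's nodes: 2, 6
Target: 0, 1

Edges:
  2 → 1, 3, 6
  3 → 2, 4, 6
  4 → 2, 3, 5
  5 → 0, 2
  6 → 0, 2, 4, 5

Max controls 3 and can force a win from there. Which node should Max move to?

4

A0 = {0, 1}
A1: add {5} — 5 (Max) has 5→0.
A2: add {4} — 4 (Max) has 4→5.
A3: add {3} — 3 (Max) has 3→4.
A4 = A3; e.g. 2 (Min) can still go to 6. Fixed point.
From 3, successor 4 is in the attractor (rank 2); the other successors 2, 6 are not.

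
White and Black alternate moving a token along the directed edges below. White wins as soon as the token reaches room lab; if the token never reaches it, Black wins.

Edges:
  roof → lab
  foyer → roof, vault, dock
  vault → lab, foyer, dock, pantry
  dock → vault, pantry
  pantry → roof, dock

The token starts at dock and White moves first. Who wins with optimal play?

Track states (vertex, player-to-move).
A0 = {(lab,White), (lab,Black)}
A1: add {(roof,White), (roof,Black), (vault,White)}.
A2: add {(foyer,White), (pantry,White)}.
A3: add {(dock,Black)}.
A4 = A3; e.g. (foyer,Black) stays out. (dock,White) never enters ⇒ Black avoids the target.

Black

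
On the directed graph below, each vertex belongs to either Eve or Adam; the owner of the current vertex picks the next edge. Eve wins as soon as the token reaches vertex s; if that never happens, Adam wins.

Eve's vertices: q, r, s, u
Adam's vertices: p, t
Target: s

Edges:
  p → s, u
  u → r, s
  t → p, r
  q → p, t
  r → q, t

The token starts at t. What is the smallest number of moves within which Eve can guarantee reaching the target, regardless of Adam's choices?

A0 = {s}
A1: add {u} — u (Eve) has u→s.
A2: add {p} — p (Adam): all of {s, u} already in.
A3: add {q} — q (Eve) has q→p.
A4: add {r} — r (Eve) has r→q.
A5: add {t} — t (Adam): all of {p, r} already in.
A5 = all vertices. Fixed point.
t enters the attractor at level 5, so Eve can force the target in 5 moves from there.

5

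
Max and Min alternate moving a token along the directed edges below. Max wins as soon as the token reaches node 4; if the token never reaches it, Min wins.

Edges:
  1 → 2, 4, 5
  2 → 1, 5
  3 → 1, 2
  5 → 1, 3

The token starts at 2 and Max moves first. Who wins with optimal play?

Min

Track states (vertex, player-to-move).
A0 = {(4,Max), (4,Min)}
A1: add {(1,Max)}.
A2 = A1; e.g. (1,Min) stays out. (2,Max) never enters ⇒ Min avoids the target.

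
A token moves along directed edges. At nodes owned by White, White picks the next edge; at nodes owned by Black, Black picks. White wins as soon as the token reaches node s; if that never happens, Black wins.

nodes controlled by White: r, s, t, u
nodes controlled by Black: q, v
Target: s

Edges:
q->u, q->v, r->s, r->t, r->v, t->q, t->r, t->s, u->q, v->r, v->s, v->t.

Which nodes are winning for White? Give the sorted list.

r, s, t, v

A0 = {s}
A1: add {r, t} — r (White) has r→s; t (White) has t→s.
A2: add {v} — v (Black): all of {r, s, t} already in.
A3 = A2; e.g. q (Black) can still go to u. Fixed point.
White's winning region = {r, s, t, v}.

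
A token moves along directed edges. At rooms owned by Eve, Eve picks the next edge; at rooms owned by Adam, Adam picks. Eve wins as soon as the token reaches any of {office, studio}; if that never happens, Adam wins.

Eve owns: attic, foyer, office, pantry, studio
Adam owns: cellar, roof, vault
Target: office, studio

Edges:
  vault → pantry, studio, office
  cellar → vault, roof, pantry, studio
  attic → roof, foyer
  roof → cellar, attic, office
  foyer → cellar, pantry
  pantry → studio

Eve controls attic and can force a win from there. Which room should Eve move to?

A0 = {office, studio}
A1: add {pantry} — pantry (Eve) has pantry→studio.
A2: add {foyer, vault} — vault (Adam): all of {pantry, studio, office} already in; foyer (Eve) has foyer→pantry.
A3: add {attic} — attic (Eve) has attic→foyer.
A4 = A3; e.g. cellar (Adam) can still go to roof. Fixed point.
From attic, successor foyer is in the attractor (rank 2); the other successor roof is not.

foyer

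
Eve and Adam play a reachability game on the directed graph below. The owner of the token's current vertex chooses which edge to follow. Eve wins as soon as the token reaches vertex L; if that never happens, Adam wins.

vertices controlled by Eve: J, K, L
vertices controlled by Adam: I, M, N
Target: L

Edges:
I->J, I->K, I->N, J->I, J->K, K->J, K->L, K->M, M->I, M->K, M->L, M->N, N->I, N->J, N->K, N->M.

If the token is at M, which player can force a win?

Adam

A0 = {L}
A1: add {K} — K (Eve) has K→L.
A2: add {J} — J (Eve) has J→K.
A3 = A2; e.g. I (Adam) can still go to N. Fixed point.
M never enters the attractor, so Adam can avoid the target forever.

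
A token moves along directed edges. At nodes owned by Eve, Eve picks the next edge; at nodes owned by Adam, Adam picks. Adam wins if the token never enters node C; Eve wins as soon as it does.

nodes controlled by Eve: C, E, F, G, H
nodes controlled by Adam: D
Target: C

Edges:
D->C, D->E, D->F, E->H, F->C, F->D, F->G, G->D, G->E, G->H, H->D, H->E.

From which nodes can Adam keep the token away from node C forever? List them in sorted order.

D, E, G, H

A0 = {C}
A1: add {F} — F (Eve) has F→C.
A2 = A1; e.g. D (Adam) can still go to E. Fixed point.
Eve's attractor = {C, F}; Adam avoids the target exactly from the complement.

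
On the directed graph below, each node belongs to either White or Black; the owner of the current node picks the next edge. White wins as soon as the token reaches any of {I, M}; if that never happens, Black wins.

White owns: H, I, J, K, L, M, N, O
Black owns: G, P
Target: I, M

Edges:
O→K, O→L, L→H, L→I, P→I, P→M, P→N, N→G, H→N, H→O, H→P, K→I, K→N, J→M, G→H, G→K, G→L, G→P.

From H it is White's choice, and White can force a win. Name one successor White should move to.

A0 = {I, M}
A1: add {J, K, L} — J (White) has J→M; K (White) has K→I; L (White) has L→I.
A2: add {O} — O (White) has O→K.
A3: add {H} — H (White) has H→O.
A4 = A3; e.g. G (Black) can still go to P. Fixed point.
From H, successor O is in the attractor (rank 2); the other successors N, P are not.

O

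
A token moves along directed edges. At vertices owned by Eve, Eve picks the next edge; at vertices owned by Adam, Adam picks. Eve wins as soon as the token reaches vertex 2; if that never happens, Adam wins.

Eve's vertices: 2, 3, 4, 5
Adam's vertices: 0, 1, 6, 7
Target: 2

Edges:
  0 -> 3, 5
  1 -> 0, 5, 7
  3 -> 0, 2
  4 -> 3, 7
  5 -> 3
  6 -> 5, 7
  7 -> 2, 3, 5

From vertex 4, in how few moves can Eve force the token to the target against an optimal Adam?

A0 = {2}
A1: add {3} — 3 (Eve) has 3→2.
A2: add {4, 5} — 4 (Eve) has 4→3; 5 (Eve) has 5→3.
4 enters the attractor at level 2, so Eve can force the target in 2 moves from there.

2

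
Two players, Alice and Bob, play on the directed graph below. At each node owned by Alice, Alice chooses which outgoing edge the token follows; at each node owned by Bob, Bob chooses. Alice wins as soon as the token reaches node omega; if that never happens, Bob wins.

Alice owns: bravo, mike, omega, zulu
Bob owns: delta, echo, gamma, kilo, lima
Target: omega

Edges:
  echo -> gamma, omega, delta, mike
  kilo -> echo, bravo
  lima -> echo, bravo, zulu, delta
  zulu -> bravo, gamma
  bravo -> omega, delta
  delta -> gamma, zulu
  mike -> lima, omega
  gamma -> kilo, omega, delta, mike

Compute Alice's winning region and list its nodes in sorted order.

bravo, mike, omega, zulu

A0 = {omega}
A1: add {bravo, mike} — bravo (Alice) has bravo→omega; mike (Alice) has mike→omega.
A2: add {zulu} — zulu (Alice) has zulu→bravo.
A3 = A2; e.g. echo (Bob) can still go to gamma. Fixed point.
Alice's winning region = {bravo, mike, omega, zulu}.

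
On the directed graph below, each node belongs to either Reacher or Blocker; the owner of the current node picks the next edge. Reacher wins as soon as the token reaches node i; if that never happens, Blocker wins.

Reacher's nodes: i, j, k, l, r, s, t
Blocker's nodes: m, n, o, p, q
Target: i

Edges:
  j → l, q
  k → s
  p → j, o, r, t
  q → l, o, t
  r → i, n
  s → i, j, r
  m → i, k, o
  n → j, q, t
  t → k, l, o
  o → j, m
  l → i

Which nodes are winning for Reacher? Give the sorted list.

A0 = {i}
A1: add {l, r, s} — l (Reacher) has l→i; r (Reacher) has r→i; s (Reacher) has s→i.
A2: add {j, k, t} — j (Reacher) has j→l; k (Reacher) has k→s; t (Reacher) has t→l.
A3 = A2; e.g. m (Blocker) can still go to o. Fixed point.
Reacher's winning region = {i, j, k, l, r, s, t}.

i, j, k, l, r, s, t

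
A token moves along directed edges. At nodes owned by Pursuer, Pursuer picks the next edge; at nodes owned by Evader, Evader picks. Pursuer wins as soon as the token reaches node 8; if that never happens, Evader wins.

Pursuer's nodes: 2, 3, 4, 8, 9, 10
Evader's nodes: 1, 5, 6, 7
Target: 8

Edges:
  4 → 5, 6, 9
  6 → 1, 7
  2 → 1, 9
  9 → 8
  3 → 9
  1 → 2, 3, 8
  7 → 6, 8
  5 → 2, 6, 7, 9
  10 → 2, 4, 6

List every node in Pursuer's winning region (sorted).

A0 = {8}
A1: add {9} — 9 (Pursuer) has 9→8.
A2: add {2, 3, 4} — 2 (Pursuer) has 2→9; 3 (Pursuer) has 3→9; 4 (Pursuer) has 4→9.
A3: add {1, 10} — 1 (Evader): all of {2, 3, 8} already in; 10 (Pursuer) has 10→2.
A4 = A3; e.g. 5 (Evader) can still go to 6. Fixed point.
Pursuer's winning region = {1, 2, 3, 4, 8, 9, 10}.

1, 2, 3, 4, 8, 9, 10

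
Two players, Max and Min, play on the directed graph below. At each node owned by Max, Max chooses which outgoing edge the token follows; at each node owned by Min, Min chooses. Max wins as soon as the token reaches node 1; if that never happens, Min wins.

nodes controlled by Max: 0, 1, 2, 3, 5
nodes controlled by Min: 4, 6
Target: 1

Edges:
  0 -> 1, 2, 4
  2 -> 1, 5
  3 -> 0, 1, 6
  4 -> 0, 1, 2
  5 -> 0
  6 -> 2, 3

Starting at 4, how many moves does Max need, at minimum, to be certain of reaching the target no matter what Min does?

2

A0 = {1}
A1: add {0, 2, 3} — 0 (Max) has 0→1; 2 (Max) has 2→1; 3 (Max) has 3→1.
A2: add {4, 5, 6} — 4 (Min): all of {0, 1, 2} already in; 5 (Max) has 5→0; 6 (Min): all of {2, 3} already in.
A2 = all vertices. Fixed point.
4 enters the attractor at level 2, so Max can force the target in 2 moves from there.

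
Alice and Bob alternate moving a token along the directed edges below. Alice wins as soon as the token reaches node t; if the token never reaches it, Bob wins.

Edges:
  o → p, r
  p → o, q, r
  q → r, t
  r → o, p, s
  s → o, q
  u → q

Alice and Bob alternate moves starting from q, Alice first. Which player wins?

Track states (vertex, player-to-move).
A0 = {(t,Alice), (t,Bob)}
A1: add {(q,Alice)}.
(q,Alice) ∈ A1 ⇒ Alice forces the target.

Alice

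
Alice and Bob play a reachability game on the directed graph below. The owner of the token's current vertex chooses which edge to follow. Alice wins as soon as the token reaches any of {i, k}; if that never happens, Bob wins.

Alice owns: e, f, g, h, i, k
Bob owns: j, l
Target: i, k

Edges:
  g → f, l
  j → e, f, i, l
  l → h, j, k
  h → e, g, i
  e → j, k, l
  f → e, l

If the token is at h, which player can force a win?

Alice

A0 = {i, k}
A1: add {e, h} — e (Alice) has e→k; h (Alice) has h→i.
h ∈ A1, so Alice can force the target.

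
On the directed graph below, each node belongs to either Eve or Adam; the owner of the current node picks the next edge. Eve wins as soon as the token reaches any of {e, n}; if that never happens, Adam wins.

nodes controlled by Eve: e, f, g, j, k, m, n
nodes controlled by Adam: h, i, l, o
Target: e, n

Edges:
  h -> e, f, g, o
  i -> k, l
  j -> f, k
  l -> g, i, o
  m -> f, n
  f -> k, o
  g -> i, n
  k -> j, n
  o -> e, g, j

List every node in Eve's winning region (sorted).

e, f, g, h, j, k, m, n, o

A0 = {e, n}
A1: add {g, k, m} — g (Eve) has g→n; k (Eve) has k→n; m (Eve) has m→n.
A2: add {f, j} — f (Eve) has f→k; j (Eve) has j→k.
A3: add {o} — o (Adam): all of {e, g, j} already in.
A4: add {h} — h (Adam): all of {e, f, g, o} already in.
A5 = A4; e.g. i (Adam) can still go to l. Fixed point.
Eve's winning region = {e, f, g, h, j, k, m, n, o}.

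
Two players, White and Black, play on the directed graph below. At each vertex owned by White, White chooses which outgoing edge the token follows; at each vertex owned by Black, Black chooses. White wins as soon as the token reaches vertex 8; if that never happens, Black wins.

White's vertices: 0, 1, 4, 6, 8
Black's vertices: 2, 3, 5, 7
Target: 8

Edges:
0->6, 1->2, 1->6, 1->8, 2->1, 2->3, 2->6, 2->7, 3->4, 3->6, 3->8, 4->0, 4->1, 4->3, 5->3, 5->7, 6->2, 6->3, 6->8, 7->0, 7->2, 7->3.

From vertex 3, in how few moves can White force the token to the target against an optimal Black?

A0 = {8}
A1: add {1, 6} — 1 (White) has 1→8; 6 (White) has 6→8.
A2: add {0, 4} — 0 (White) has 0→6; 4 (White) has 4→1.
A3: add {3} — 3 (Black): all of {4, 6, 8} already in.
A4 = A3; e.g. 2 (Black) can still go to 7. Fixed point.
3 enters the attractor at level 3, so White can force the target in 3 moves from there.

3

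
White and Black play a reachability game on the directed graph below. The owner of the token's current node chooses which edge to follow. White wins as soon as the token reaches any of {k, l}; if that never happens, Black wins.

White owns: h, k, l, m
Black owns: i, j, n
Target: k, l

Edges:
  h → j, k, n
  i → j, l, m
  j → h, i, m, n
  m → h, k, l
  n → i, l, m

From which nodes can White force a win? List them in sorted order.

h, k, l, m

A0 = {k, l}
A1: add {h, m} — h (White) has h→k; m (White) has m→k.
A2 = A1; e.g. i (Black) can still go to j. Fixed point.
White's winning region = {h, k, l, m}.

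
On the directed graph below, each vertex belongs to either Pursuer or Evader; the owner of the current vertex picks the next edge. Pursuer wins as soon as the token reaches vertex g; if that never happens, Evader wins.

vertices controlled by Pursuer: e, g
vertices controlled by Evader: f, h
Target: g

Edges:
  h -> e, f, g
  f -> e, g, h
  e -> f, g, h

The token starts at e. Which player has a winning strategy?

Pursuer

A0 = {g}
A1: add {e} — e (Pursuer) has e→g.
A2 = A1; e.g. f (Evader) can still go to h. Fixed point.
e ∈ A1, so Pursuer can force the target.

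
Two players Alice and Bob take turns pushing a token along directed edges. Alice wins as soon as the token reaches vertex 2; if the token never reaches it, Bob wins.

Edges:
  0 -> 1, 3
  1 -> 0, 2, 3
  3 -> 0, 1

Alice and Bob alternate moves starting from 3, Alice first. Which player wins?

Track states (vertex, player-to-move).
A0 = {(2,Alice), (2,Bob)}
A1: add {(1,Alice)}.
A2 = A1; e.g. (0,Alice) stays out. (3,Alice) never enters ⇒ Bob avoids the target.

Bob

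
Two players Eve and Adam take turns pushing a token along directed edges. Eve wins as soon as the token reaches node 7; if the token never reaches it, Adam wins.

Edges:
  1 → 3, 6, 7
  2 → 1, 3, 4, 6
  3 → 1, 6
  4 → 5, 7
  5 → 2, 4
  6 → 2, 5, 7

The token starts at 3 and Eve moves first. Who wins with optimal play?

Track states (vertex, player-to-move).
A0 = {(7,Eve), (7,Adam)}
A1: add {(1,Eve), (4,Eve), (6,Eve)}.
A2: add {(3,Adam)}.
A3: add {(2,Eve)}.
A4: add {(5,Adam)}.
A5 = A4; e.g. (1,Adam) stays out. (3,Eve) never enters ⇒ Adam avoids the target.

Adam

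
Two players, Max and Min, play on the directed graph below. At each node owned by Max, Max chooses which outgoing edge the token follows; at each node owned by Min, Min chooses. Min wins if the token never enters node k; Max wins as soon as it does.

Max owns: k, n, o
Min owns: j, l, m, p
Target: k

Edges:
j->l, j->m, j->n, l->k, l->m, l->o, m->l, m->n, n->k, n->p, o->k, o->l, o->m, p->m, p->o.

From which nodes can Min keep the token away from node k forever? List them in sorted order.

A0 = {k}
A1: add {n, o} — n (Max) has n→k; o (Max) has o→k.
A2 = A1; e.g. j (Min) can still go to l. Fixed point.
Max's attractor = {k, n, o}; Min avoids the target exactly from the complement.

j, l, m, p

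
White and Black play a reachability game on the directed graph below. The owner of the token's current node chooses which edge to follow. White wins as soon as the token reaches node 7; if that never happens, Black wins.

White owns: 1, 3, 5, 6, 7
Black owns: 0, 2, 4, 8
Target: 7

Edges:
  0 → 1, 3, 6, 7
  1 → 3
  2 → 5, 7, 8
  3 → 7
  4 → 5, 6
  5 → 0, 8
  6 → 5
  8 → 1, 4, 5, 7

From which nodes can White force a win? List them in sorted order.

A0 = {7}
A1: add {3} — 3 (White) has 3→7.
A2: add {1} — 1 (White) has 1→3.
A3 = A2; e.g. 0 (Black) can still go to 6. Fixed point.
White's winning region = {1, 3, 7}.

1, 3, 7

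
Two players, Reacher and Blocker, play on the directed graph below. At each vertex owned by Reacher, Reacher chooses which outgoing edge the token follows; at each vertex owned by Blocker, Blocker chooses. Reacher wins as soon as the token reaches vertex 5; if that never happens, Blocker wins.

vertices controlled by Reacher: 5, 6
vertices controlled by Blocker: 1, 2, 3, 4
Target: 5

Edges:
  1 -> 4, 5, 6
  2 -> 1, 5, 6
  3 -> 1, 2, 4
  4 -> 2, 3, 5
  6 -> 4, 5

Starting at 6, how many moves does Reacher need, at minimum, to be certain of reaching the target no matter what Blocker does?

1

A0 = {5}
A1: add {6} — 6 (Reacher) has 6→5.
A2 = A1; e.g. 1 (Blocker) can still go to 4. Fixed point.
6 enters the attractor at level 1, so Reacher can force the target in 1 move from there.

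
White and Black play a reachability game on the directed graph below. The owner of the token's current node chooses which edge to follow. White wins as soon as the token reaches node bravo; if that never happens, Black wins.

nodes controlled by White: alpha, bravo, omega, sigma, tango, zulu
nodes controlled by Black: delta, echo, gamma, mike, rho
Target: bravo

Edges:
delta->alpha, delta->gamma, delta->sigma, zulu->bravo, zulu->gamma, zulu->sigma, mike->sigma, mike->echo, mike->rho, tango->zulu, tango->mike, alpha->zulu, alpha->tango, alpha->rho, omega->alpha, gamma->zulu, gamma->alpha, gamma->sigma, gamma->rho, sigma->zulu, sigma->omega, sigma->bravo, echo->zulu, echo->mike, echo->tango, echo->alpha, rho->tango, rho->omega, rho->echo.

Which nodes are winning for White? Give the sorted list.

alpha, bravo, omega, sigma, tango, zulu

A0 = {bravo}
A1: add {sigma, zulu} — zulu (White) has zulu→bravo; sigma (White) has sigma→bravo.
A2: add {alpha, tango} — tango (White) has tango→zulu; alpha (White) has alpha→zulu.
A3: add {omega} — omega (White) has omega→alpha.
A4 = A3; e.g. delta (Black) can still go to gamma. Fixed point.
White's winning region = {alpha, bravo, omega, sigma, tango, zulu}.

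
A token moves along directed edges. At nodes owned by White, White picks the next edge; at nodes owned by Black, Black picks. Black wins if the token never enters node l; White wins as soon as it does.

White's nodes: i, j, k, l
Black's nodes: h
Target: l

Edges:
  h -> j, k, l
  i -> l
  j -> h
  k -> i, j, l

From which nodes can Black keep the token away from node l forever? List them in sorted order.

h, j

A0 = {l}
A1: add {i, k} — i (White) has i→l; k (White) has k→l.
A2 = A1; e.g. h (Black) can still go to j. Fixed point.
White's attractor = {i, k, l}; Black avoids the target exactly from the complement.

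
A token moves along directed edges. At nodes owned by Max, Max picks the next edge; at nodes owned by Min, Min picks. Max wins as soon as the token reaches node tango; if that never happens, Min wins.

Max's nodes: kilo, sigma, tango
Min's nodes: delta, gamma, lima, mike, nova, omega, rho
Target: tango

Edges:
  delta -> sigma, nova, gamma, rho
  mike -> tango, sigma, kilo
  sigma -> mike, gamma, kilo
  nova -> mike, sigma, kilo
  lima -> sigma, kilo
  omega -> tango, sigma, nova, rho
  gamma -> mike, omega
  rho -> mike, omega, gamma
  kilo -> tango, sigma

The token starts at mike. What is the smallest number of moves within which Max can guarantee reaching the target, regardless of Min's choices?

A0 = {tango}
A1: add {kilo} — kilo (Max) has kilo→tango.
A2: add {sigma} — sigma (Max) has sigma→kilo.
A3: add {lima, mike} — mike (Min): all of {tango, sigma, kilo} already in; lima (Min): all of {sigma, kilo} already in.
mike enters the attractor at level 3, so Max can force the target in 3 moves from there.

3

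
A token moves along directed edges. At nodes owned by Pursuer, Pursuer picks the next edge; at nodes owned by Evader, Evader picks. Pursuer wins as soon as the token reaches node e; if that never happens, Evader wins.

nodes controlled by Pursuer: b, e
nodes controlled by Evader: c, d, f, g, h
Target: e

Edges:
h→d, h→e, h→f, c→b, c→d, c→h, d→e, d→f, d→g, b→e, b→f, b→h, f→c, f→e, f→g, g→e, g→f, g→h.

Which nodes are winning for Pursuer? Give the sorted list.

A0 = {e}
A1: add {b} — b (Pursuer) has b→e.
A2 = A1; e.g. c (Evader) can still go to d. Fixed point.
Pursuer's winning region = {b, e}.

b, e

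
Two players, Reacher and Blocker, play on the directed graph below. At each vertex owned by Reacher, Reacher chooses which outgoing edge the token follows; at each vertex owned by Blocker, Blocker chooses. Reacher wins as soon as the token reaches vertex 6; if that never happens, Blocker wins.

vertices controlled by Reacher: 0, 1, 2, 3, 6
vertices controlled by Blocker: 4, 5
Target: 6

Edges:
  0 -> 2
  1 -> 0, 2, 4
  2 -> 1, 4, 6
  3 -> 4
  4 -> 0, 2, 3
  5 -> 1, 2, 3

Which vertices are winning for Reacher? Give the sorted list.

0, 1, 2, 6

A0 = {6}
A1: add {2} — 2 (Reacher) has 2→6.
A2: add {0, 1} — 0 (Reacher) has 0→2; 1 (Reacher) has 1→2.
A3 = A2; e.g. 3 (Reacher) has no edge into A2. Fixed point.
Reacher's winning region = {0, 1, 2, 6}.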